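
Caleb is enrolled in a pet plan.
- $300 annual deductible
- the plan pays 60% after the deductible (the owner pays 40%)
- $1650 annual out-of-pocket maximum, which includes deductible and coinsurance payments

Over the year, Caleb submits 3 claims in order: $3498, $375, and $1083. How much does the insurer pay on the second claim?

$304.20

Claim 1 — $3498: $300 finishes the deductible; $3198 goes to coinsurance; coinsurance $3198 × 40% = $1279.20. Owner owes $1579.20 (running OOP $1579.20). Insurer: $3498 − $1579.20 = $1918.80.
Claim 2 — $375: 40% coinsurance on $375 = $150. That would push OOP to $1729.20, over the $1650 cap, so owner pays $1650 − $1579.20 = $70.80. Insurer: $375 − $70.80 = $304.20.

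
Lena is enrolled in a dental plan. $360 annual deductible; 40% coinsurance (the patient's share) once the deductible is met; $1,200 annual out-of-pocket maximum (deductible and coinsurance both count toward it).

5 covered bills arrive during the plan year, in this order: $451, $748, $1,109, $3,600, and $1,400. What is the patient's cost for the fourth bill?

$60.80

Bill 1, $451: $360 to deductible, leaving $91; coinsurance $91 × 40% = $36.40. Cost to patient: $396.40. OOP to date $396.40.
Bill 2, $748: deductible already satisfied, so patient's share is 40% × $748 = $299.20. Patient pays $299.20; OOP now $695.60.
Bill 3, $1,109: deductible met; 40% of $1,109 = $443.60. Patient pays $443.60; OOP now $1,139.20.
Bill 4, $3,600: 40% coinsurance on $3,600 = $1,440. That would push OOP to $2,579.20, over the $1,200 cap, so patient pays $1,200 − $1,139.20 = $60.80.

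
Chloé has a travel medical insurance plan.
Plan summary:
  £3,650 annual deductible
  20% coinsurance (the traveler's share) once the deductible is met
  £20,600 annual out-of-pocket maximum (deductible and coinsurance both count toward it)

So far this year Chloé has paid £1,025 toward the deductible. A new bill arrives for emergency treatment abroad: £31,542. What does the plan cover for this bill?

Deductible still to meet: £3,650 − £1,025 = £2,625.
After the £2,625 deductible portion, £31,542 − £2,625 = £28,917 is subject to coinsurance.
Coinsurance: £28,917 × 20% = £5,783.40.
Traveler responsibility before any cap: £2,625 + £5,783.40 = £8,408.40.
Year-to-date out-of-pocket becomes £1,025 + £8,408.40 = £9,433.40, still under the £20,600 maximum, so no cap applies.
Insurer pays the balance: £31,542 − £8,408.40 = £23,133.60.

£23,133.60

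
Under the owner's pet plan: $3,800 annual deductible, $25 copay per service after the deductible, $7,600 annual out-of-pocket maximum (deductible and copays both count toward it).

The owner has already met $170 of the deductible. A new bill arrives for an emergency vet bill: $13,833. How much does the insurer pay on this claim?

Remaining deductible: $3,800 − $170 = $3,630.
After the $3,630 deductible portion, $13,833 − $3,630 = $10,203 is subject to the copay.
Copay on this service: $25.
That puts the owner's cost at $3,630 + $25 = $3,655 before any cap.
Year-to-date out-of-pocket becomes $170 + $3,655 = $3,825, still under the $7,600 maximum, so no cap applies.
The plan picks up $13,833 − $3,655 = $10,178.

$10,178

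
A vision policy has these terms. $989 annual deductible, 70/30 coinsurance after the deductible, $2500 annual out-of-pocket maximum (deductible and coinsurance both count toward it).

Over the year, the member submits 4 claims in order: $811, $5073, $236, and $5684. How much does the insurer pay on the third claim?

Claim 1 ($811): entire amount goes to the deductible. Member pays $811; OOP now $811. Insurer: $811 − $811 = $0.
Claim 2 ($5073): $178 finishes the deductible; $4895 goes to coinsurance; 30% of $4895 = $1468.50. Member owes $1646.50 (running OOP $2457.50). Insurer: $5073 − $1646.50 = $3426.50.
Claim 3 ($236): deductible already satisfied, so member's share is 30% × $236 = $70.80. OOP would hit $2528.30 > $2500, so the cap limits the member to $2500 − $2457.50 = $42.50. Plan pays $236 − $42.50 = $193.50.

$193.50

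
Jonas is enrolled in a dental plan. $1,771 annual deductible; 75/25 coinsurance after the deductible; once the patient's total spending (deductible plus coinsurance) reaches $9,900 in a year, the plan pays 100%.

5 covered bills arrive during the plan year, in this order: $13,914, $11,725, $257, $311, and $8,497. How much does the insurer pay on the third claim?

#1 ($13,914): $1,771 finishes the deductible; $12,143 goes to coinsurance; patient's 25% is $3,035.75. Cost to patient: $4,806.75. OOP to date $4,806.75. Plan pays $13,914 − $4,806.75 = $9,107.25.
#2 ($11,725): deductible met; 25% of $11,725 = $2,931.25. Cost to patient: $2,931.25. OOP to date $7,738. Insurer: $11,725 − $2,931.25 = $8,793.75.
#3 ($257): deductible already satisfied, so patient's share is 25% × $257 = $64.25. Patient owes $64.25 (running OOP $7,802.25). Plan pays $257 − $64.25 = $192.75.

$192.75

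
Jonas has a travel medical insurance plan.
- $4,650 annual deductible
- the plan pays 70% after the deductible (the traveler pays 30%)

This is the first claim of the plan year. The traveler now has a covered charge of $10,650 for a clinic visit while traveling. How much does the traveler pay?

Nothing has been paid toward the $4,650 deductible, so the first $4,650 of this charge is applied there.
The remaining $6,000 (= $10,650 − $4,650) moves to coinsurance.
Coinsurance: $6,000 × 30% = $1,800.
Traveler responsibility: $4,650 + $1,800 = $6,450.

$6,450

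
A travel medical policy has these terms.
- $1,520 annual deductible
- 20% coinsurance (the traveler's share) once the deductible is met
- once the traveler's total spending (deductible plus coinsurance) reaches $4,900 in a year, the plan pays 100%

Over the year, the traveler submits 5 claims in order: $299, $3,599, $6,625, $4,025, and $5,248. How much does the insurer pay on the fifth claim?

$4,473.60

Claim 1 — $299: all of it applies to the deductible. Traveler owes $299 (running OOP $299). Insurer: $299 − $299 = $0.
Claim 2 — $3,599: $1,221 finishes the deductible; $2,378 goes to coinsurance; 20% of $2,378 = $475.60. Traveler pays $1,696.60; OOP now $1,995.60. Plan pays $3,599 − $1,696.60 = $1,902.40.
Claim 3 — $6,625: deductible already satisfied, so traveler's share is 20% × $6,625 = $1,325. Cost to traveler: $1,325. OOP to date $3,320.60. Insurer: $6,625 − $1,325 = $5,300.
Claim 4 — $4,025: deductible already satisfied, so traveler's share is 20% × $4,025 = $805. Traveler owes $805 (running OOP $4,125.60). Plan pays $4,025 − $805 = $3,220.
Claim 5 — $5,248: 20% coinsurance on $5,248 = $1,049.60. That would push OOP to $5,175.20, over the $4,900 cap, so traveler pays $4,900 − $4,125.60 = $774.40. Insurer: $5,248 − $774.40 = $4,473.60.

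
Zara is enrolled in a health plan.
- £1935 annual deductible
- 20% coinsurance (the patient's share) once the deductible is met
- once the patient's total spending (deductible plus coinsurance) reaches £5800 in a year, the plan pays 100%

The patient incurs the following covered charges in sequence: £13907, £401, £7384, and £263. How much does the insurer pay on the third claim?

Claim 1 (£13907): £1935 to deductible, leaving £11972; patient's 20% is £2394.40. Patient pays £4329.40; OOP now £4329.40. Insurer: £13907 − £4329.40 = £9577.60.
Claim 2 (£401): 20% coinsurance on £401 = £80.20. Cost to patient: £80.20. OOP to date £4409.60. Plan pays £401 − £80.20 = £320.80.
Claim 3 (£7384): 20% coinsurance on £7384 = £1476.80. Adding that to £4409.60 gives £5886.40, past the £5800 cap; patient pays only £5800 − £4409.60 = £1390.40. Plan pays £7384 − £1390.40 = £5993.60.

£5993.60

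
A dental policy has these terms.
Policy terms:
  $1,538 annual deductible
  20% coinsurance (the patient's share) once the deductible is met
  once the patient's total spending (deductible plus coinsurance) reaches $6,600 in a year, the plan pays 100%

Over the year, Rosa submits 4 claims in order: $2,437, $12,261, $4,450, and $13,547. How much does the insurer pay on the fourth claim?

$12,007

Claim 1 ($2,437): $1,538 finishes the deductible; $899 goes to coinsurance; patient's 20% is $179.80. Patient pays $1,717.80; OOP now $1,717.80. Plan pays $2,437 − $1,717.80 = $719.20.
Claim 2 ($12,261): deductible met; 20% of $12,261 = $2,452.20. Patient owes $2,452.20 (running OOP $4,170). Plan pays $12,261 − $2,452.20 = $9,808.80.
Claim 3 ($4,450): deductible met; 20% of $4,450 = $890. Patient pays $890; OOP now $5,060. Insurer: $4,450 − $890 = $3,560.
Claim 4 ($13,547): deductible met; 20% of $13,547 = $2,709.40. That would push OOP to $7,769.40, over the $6,600 cap, so patient pays $6,600 − $5,060 = $1,540. Insurer: $13,547 − $1,540 = $12,007.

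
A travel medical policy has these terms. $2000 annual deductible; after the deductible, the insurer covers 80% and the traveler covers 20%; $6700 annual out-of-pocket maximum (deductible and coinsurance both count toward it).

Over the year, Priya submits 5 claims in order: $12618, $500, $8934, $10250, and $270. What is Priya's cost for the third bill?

$1786.80

Claim 1 ($12618): $2000 finishes the deductible; $10618 goes to coinsurance; coinsurance $10618 × 20% = $2123.60. Traveler pays $4123.60; OOP now $4123.60.
Claim 2 ($500): 20% coinsurance on $500 = $100. Cost to traveler: $100. OOP to date $4223.60.
Claim 3 ($8934): deductible met; 20% of $8934 = $1786.80. Traveler pays $1786.80; OOP now $6010.40.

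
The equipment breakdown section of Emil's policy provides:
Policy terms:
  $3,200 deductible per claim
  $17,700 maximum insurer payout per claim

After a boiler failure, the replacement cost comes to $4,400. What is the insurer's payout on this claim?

$1,200

Less the $3,200 deductible: $4,400 − $3,200 = $1,200.
$1,200 is within the $17,700 limit, so the insurer pays $1,200.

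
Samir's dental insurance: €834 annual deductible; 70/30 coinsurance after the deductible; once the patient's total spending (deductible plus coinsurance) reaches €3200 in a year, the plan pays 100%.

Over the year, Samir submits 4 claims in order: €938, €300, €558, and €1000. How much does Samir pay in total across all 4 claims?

#1 (€938): €834 to deductible, leaving €104; patient's 30% is €31.20. Cost to patient: €865.20. OOP to date €865.20.
#2 (€300): 30% coinsurance on €300 = €90. Cost to patient: €90. OOP to date €955.20.
#3 (€558): deductible already satisfied, so patient's share is 30% × €558 = €167.40. Patient owes €167.40 (running OOP €1122.60).
#4 (€1000): 30% coinsurance on €1000 = €300. Cost to patient: €300. OOP to date €1422.60.
Total paid by the patient: €865.20 + €90 + €167.40 + €300 = €1422.60.

€1422.60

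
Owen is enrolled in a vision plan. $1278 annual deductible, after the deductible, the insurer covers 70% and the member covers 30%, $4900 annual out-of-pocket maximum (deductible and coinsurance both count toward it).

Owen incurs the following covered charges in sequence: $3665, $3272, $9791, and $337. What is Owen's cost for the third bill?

#1 ($3665): $1278 to deductible, leaving $2387; 30% of $2387 = $716.10. Member pays $1994.10; OOP now $1994.10.
#2 ($3272): 30% coinsurance on $3272 = $981.60. Member owes $981.60 (running OOP $2975.70).
#3 ($9791): 30% coinsurance on $9791 = $2937.30. Adding that to $2975.70 gives $5913, past the $4900 cap; member pays only $4900 − $2975.70 = $1924.30.

$1924.30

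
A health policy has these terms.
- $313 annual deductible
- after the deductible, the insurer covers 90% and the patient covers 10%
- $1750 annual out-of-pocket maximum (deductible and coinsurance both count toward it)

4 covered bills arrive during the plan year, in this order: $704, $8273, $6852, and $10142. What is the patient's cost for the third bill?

$570.60

Bill 1, $704: deductible takes $313, $391 remains; coinsurance $391 × 10% = $39.10. Cost to patient: $352.10. OOP to date $352.10.
Bill 2, $8273: deductible already satisfied, so patient's share is 10% × $8273 = $827.30. Patient owes $827.30 (running OOP $1179.40).
Bill 3, $6852: 10% coinsurance on $6852 = $685.20. OOP would hit $1864.60 > $1750, so the cap limits the patient to $1750 − $1179.40 = $570.60.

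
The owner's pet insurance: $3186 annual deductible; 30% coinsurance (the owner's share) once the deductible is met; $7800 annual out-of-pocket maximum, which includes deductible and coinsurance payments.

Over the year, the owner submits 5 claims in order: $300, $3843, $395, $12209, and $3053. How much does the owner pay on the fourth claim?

$3662.70

Claim 1 — $300: entire amount goes to the deductible. Cost to owner: $300. OOP to date $300.
Claim 2 — $3843: $2886 to deductible, leaving $957; 30% of $957 = $287.10. Owner pays $3173.10; OOP now $3473.10.
Claim 3 — $395: deductible already satisfied, so owner's share is 30% × $395 = $118.50. Owner pays $118.50; OOP now $3591.60.
Claim 4 — $12209: 30% coinsurance on $12209 = $3662.70. Owner owes $3662.70 (running OOP $7254.30).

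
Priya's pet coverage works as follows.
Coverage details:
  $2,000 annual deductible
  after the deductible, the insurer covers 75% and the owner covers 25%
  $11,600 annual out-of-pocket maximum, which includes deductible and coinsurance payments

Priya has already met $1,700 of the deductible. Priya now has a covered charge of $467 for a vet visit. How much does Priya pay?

$341.75

Remaining deductible: $2,000 − $1,700 = $300.
After the $300 deductible portion, $467 − $300 = $167 is subject to coinsurance.
Owner's 25% share of $167 is $41.75.
That puts the owner's cost at $300 + $41.75 = $341.75 before any cap.
Cumulative spending $1,700 + $341.75 = $2,041.75 stays under the $11,600 maximum.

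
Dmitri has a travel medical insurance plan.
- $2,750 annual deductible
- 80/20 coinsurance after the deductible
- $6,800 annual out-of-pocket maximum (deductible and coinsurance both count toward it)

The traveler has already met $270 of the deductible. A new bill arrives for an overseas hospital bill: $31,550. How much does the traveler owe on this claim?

$270 of the $2,750 deductible is already met, leaving $2,480.
After the $2,480 deductible portion, $31,550 − $2,480 = $29,070 is subject to coinsurance.
Coinsurance: $29,070 × 20% = $5,814.
Traveler responsibility before any cap: $2,480 + $5,814 = $8,294.
Adding $8,294 to the $270 already spent would give $8,564, which exceeds the $6,800 cap; the traveler pays just $6,800 − $270 = $6,530.

$6,530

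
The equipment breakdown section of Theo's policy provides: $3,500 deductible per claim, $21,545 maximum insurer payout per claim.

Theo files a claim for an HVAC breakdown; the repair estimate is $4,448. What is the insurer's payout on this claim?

Subtract the deductible: $4,448 − $3,500 = $948.
$948 is within the $21,545 limit, so the insurer pays $948.

$948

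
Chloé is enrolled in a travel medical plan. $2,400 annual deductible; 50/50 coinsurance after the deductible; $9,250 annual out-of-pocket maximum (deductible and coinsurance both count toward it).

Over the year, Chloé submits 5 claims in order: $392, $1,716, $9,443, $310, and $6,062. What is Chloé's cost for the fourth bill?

Bill 1, $392: fully absorbed by the deductible. Cost to traveler: $392. OOP to date $392.
Bill 2, $1,716: fully absorbed by the deductible. Traveler pays $1,716; OOP now $2,108.
Bill 3, $9,443: $292 finishes the deductible; $9,151 goes to coinsurance; traveler's 50% is $4,575.50. Cost to traveler: $4,867.50. OOP to date $6,975.50.
Bill 4, $310: deductible already satisfied, so traveler's share is 50% × $310 = $155. Traveler pays $155; OOP now $7,130.50.

$155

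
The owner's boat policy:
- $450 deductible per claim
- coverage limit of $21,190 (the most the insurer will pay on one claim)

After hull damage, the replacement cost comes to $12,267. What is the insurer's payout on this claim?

Less the $450 deductible: $12,267 − $450 = $11,817.
$11,817 is within the $21,190 limit, so the insurer pays $11,817.

$11,817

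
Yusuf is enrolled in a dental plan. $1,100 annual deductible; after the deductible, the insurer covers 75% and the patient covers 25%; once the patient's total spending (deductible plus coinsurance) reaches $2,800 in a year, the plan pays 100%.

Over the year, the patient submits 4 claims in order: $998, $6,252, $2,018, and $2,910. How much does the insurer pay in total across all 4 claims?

$9,378

Claim 1 — $998: all of it applies to the deductible. Patient owes $998 (running OOP $998). Insurer: $998 − $998 = $0.
Claim 2 — $6,252: $102 finishes the deductible; $6,150 goes to coinsurance; patient's 25% is $1,537.50. Patient owes $1,639.50 (running OOP $2,637.50). Insurer: $6,252 − $1,639.50 = $4,612.50.
Claim 3 — $2,018: deductible already satisfied, so patient's share is 25% × $2,018 = $504.50. That would push OOP to $3,142, over the $2,800 cap, so patient pays $2,800 − $2,637.50 = $162.50. Plan pays $2,018 − $162.50 = $1,855.50.
Claim 4 — $2,910: 25% coinsurance on $2,910 = $727.50. OOP would hit $3,527.50 > $2,800, so the cap limits the patient to $2,800 − $2,800 = $0. Plan pays $2,910 − $0 = $2,910.
Insurer total: $0 + $4,612.50 + $1,855.50 + $2,910 = $9,378.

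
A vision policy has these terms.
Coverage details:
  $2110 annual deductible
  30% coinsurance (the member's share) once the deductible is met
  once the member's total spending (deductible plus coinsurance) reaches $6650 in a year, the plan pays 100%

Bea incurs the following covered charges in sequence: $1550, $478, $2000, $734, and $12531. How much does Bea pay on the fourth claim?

Bill 1, $1550: entire amount goes to the deductible. Member pays $1550; OOP now $1550.
Bill 2, $478: all of it applies to the deductible. Member owes $478 (running OOP $2028).
Bill 3, $2000: $82 to deductible, leaving $1918; coinsurance $1918 × 30% = $575.40. Member owes $657.40 (running OOP $2685.40).
Bill 4, $734: 30% coinsurance on $734 = $220.20. Member owes $220.20 (running OOP $2905.60).

$220.20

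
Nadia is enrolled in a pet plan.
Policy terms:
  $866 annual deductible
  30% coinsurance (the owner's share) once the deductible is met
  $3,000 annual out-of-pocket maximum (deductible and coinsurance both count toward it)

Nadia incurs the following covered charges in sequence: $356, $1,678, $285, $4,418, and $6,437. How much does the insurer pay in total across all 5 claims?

#1 ($356): all of it applies to the deductible. Owner owes $356 (running OOP $356). Insurer: $356 − $356 = $0.
#2 ($1,678): $510 finishes the deductible; $1,168 goes to coinsurance; coinsurance $1,168 × 30% = $350.40. Owner owes $860.40 (running OOP $1,216.40). Plan pays $1,678 − $860.40 = $817.60.
#3 ($285): 30% coinsurance on $285 = $85.50. Owner pays $85.50; OOP now $1,301.90. Insurer: $285 − $85.50 = $199.50.
#4 ($4,418): 30% coinsurance on $4,418 = $1,325.40. Owner pays $1,325.40; OOP now $2,627.30. Insurer: $4,418 − $1,325.40 = $3,092.60.
#5 ($6,437): 30% coinsurance on $6,437 = $1,931.10. That would push OOP to $4,558.40, over the $3,000 cap, so owner pays $3,000 − $2,627.30 = $372.70. Plan pays $6,437 − $372.70 = $6,064.30.
Insurer total = bills − owner's total = $13,174 − $3,000 = $10,174.

$10,174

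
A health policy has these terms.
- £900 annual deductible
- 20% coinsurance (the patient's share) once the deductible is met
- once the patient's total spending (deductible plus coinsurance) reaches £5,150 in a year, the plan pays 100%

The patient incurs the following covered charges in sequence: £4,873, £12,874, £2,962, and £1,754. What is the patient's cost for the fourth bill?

Bill 1, £4,873: deductible takes £900, £3,973 remains; 20% of £3,973 = £794.60. Patient pays £1,694.60; OOP now £1,694.60.
Bill 2, £12,874: 20% coinsurance on £12,874 = £2,574.80. Patient owes £2,574.80 (running OOP £4,269.40).
Bill 3, £2,962: deductible already satisfied, so patient's share is 20% × £2,962 = £592.40. Cost to patient: £592.40. OOP to date £4,861.80.
Bill 4, £1,754: deductible already satisfied, so patient's share is 20% × £1,754 = £350.80. Adding that to £4,861.80 gives £5,212.60, past the £5,150 cap; patient pays only £5,150 − £4,861.80 = £288.20.

£288.20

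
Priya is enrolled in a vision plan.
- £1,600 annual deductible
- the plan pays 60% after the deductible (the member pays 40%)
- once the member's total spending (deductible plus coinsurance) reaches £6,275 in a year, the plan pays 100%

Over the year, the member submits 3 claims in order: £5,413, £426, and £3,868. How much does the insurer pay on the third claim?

£2,320.80

Claim 1 (£5,413): £1,600 finishes the deductible; £3,813 goes to coinsurance; 40% of £3,813 = £1,525.20. Member owes £3,125.20 (running OOP £3,125.20). Plan pays £5,413 − £3,125.20 = £2,287.80.
Claim 2 (£426): deductible already satisfied, so member's share is 40% × £426 = £170.40. Cost to member: £170.40. OOP to date £3,295.60. Insurer: £426 − £170.40 = £255.60.
Claim 3 (£3,868): 40% coinsurance on £3,868 = £1,547.20. Member pays £1,547.20; OOP now £4,842.80. Insurer: £3,868 − £1,547.20 = £2,320.80.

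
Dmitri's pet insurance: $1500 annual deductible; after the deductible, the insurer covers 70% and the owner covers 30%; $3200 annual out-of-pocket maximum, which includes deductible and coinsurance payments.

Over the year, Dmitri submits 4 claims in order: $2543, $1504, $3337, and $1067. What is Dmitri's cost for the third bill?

$935.90

Claim 1 — $2543: $1500 finishes the deductible; $1043 goes to coinsurance; 30% of $1043 = $312.90. Cost to owner: $1812.90. OOP to date $1812.90.
Claim 2 — $1504: 30% coinsurance on $1504 = $451.20. Owner pays $451.20; OOP now $2264.10.
Claim 3 — $3337: deductible already satisfied, so owner's share is 30% × $3337 = $1001.10. Adding that to $2264.10 gives $3265.20, past the $3200 cap; owner pays only $3200 − $2264.10 = $935.90.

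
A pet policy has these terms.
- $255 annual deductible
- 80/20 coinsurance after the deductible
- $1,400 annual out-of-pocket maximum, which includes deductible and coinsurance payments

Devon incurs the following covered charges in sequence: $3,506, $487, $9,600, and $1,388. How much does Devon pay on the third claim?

$397.40

Claim 1 ($3,506): $255 to deductible, leaving $3,251; coinsurance $3,251 × 20% = $650.20. Cost to owner: $905.20. OOP to date $905.20.
Claim 2 ($487): deductible met; 20% of $487 = $97.40. Owner pays $97.40; OOP now $1,002.60.
Claim 3 ($9,600): 20% coinsurance on $9,600 = $1,920. OOP would hit $2,922.60 > $1,400, so the cap limits the owner to $1,400 − $1,002.60 = $397.40.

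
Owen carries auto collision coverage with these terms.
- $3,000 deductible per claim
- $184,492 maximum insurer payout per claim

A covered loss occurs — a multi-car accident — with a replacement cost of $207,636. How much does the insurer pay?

$184,492

Subtract the deductible: $207,636 − $3,000 = $204,636.
$204,636 exceeds the $184,492 limit, so the insurer pays the limit: $184,492.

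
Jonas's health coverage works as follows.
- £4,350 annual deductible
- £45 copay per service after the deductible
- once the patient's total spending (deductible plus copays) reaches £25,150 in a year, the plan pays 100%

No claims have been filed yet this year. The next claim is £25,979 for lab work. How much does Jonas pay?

Nothing has been paid toward the £4,350 deductible, so the first £4,350 of this charge is applied there.
That leaves £25,979 − £4,350 = £21,629 for the copay.
Copay on this service: £45.
Patient responsibility before any cap: £4,350 + £45 = £4,395.
Year-to-date out-of-pocket becomes £0 + £4,395 = £4,395, still under the £25,150 maximum, so no cap applies.

£4,395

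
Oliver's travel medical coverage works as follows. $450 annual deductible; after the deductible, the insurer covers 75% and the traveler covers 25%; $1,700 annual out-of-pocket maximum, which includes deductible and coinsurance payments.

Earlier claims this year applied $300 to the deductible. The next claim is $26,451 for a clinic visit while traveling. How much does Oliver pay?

$1,400

Remaining deductible: $450 − $300 = $150.
The remaining $26,301 (= $26,451 − $150) moves to coinsurance.
Coinsurance: $26,301 × 25% = $6,575.25.
So the traveler owes $150 + $6,575.25 = $6,725.25 before any cap.
Year-to-date out-of-pocket would reach $300 + $6,725.25 = $7,025.25, above the $1,700 maximum, so the traveler pays only $1,700 − $300 = $1,400.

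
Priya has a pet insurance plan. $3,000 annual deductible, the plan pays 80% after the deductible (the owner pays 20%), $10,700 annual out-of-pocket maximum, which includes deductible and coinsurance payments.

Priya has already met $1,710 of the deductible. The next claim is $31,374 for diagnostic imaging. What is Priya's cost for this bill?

Deductible still to meet: $3,000 − $1,710 = $1,290.
After the $1,290 deductible portion, $31,374 − $1,290 = $30,084 is subject to coinsurance.
20% of $30,084 = $6,016.80 falls to the owner.
Owner responsibility before any cap: $1,290 + $6,016.80 = $7,306.80.
Year-to-date out-of-pocket becomes $1,710 + $7,306.80 = $9,016.80, still under the $10,700 maximum, so no cap applies.

$7,306.80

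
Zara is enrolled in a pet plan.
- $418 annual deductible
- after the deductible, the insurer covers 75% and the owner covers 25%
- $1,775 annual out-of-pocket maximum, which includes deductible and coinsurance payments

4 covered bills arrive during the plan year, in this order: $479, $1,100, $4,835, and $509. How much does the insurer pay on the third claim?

$3,768.25

Bill 1, $479: $418 finishes the deductible; $61 goes to coinsurance; owner's 25% is $15.25. Owner owes $433.25 (running OOP $433.25). Insurer: $479 − $433.25 = $45.75.
Bill 2, $1,100: deductible met; 25% of $1,100 = $275. Owner owes $275 (running OOP $708.25). Insurer: $1,100 − $275 = $825.
Bill 3, $4,835: deductible met; 25% of $4,835 = $1,208.75. Adding that to $708.25 gives $1,917, past the $1,775 cap; owner pays only $1,775 − $708.25 = $1,066.75. Plan pays $4,835 − $1,066.75 = $3,768.25.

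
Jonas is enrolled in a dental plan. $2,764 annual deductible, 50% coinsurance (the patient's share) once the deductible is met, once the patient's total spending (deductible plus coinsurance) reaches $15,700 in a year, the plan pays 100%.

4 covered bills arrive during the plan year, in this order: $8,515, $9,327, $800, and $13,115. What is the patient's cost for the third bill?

#1 ($8,515): deductible takes $2,764, $5,751 remains; patient's 50% is $2,875.50. Cost to patient: $5,639.50. OOP to date $5,639.50.
#2 ($9,327): deductible already satisfied, so patient's share is 50% × $9,327 = $4,663.50. Patient owes $4,663.50 (running OOP $10,303).
#3 ($800): deductible met; 50% of $800 = $400. Patient owes $400 (running OOP $10,703).

$400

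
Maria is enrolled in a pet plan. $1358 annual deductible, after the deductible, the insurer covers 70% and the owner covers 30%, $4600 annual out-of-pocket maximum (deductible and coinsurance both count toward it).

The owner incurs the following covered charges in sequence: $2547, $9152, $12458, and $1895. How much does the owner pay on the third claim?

Claim 1 ($2547): $1358 to deductible, leaving $1189; coinsurance $1189 × 30% = $356.70. Owner pays $1714.70; OOP now $1714.70.
Claim 2 ($9152): deductible met; 30% of $9152 = $2745.60. Owner pays $2745.60; OOP now $4460.30.
Claim 3 ($12458): deductible met; 30% of $12458 = $3737.40. OOP would hit $8197.70 > $4600, so the cap limits the owner to $4600 − $4460.30 = $139.70.

$139.70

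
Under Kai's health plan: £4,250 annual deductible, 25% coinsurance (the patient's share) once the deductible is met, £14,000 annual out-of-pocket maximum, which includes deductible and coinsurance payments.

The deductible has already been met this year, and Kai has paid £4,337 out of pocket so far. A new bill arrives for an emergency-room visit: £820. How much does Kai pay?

The deductible is already satisfied, so the full bill goes to coinsurance.
25% of £820 = £205 falls to the patient.
Total out-of-pocket so far would be £4,337 + £205 = £4,542, below the £14,000 cap — no reduction.

£205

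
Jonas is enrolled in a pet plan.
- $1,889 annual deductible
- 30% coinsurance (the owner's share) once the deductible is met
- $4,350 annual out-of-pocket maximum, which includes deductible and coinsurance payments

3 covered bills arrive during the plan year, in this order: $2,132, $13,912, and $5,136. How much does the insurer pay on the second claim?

$11,523.90

#1 ($2,132): deductible takes $1,889, $243 remains; 30% of $243 = $72.90. Owner pays $1,961.90; OOP now $1,961.90. Insurer: $2,132 − $1,961.90 = $170.10.
#2 ($13,912): 30% coinsurance on $13,912 = $4,173.60. Adding that to $1,961.90 gives $6,135.50, past the $4,350 cap; owner pays only $4,350 − $1,961.90 = $2,388.10. Insurer: $13,912 − $2,388.10 = $11,523.90.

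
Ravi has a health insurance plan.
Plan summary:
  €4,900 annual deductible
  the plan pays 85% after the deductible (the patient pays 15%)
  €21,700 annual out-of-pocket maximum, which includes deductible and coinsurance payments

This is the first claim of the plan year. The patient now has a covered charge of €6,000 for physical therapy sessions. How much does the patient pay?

€5,065

The full €4,900 deductible is still open; €4,900 of this bill applies to it.
After the €4,900 deductible portion, €6,000 − €4,900 = €1,100 is subject to coinsurance.
Patient's 15% share of €1,100 is €165.
Patient responsibility before any cap: €4,900 + €165 = €5,065.
Total out-of-pocket so far would be €0 + €5,065 = €5,065, below the €21,700 cap — no reduction.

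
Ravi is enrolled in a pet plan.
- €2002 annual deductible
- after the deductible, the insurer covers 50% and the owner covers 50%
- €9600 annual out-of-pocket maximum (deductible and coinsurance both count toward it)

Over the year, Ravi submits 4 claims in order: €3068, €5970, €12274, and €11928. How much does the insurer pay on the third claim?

Claim 1 — €3068: €2002 to deductible, leaving €1066; owner's 50% is €533. Owner owes €2535 (running OOP €2535). Insurer: €3068 − €2535 = €533.
Claim 2 — €5970: deductible already satisfied, so owner's share is 50% × €5970 = €2985. Owner pays €2985; OOP now €5520. Insurer: €5970 − €2985 = €2985.
Claim 3 — €12274: deductible met; 50% of €12274 = €6137. Adding that to €5520 gives €11657, past the €9600 cap; owner pays only €9600 − €5520 = €4080. Plan pays €12274 − €4080 = €8194.

€8194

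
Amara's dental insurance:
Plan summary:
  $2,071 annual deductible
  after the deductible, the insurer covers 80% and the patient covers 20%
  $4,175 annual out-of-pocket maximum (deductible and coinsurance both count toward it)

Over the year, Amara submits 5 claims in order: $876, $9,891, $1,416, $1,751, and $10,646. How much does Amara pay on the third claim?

$283.20

#1 ($876): fully absorbed by the deductible. Cost to patient: $876. OOP to date $876.
#2 ($9,891): $1,195 finishes the deductible; $8,696 goes to coinsurance; patient's 20% is $1,739.20. Cost to patient: $2,934.20. OOP to date $3,810.20.
#3 ($1,416): 20% coinsurance on $1,416 = $283.20. Cost to patient: $283.20. OOP to date $4,093.40.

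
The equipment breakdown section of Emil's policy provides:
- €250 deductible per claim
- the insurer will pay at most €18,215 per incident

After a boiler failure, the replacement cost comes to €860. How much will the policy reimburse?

€610

Less the €250 deductible: €860 − €250 = €610.
That's under the €18,215 cap, so the insurer reimburses the full €610.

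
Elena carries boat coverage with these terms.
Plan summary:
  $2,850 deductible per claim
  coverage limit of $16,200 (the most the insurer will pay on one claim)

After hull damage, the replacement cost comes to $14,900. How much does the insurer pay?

After the deductible, $14,900 − $2,850 = $12,050 remains.
$12,050 is within the $16,200 limit, so the insurer pays $12,050.

$12,050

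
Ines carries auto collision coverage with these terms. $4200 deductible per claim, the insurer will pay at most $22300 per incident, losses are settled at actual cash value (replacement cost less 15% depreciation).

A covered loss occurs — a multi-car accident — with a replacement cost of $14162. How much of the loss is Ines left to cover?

$6324.30

Depreciate 15%: the covered value is $14162 × 0.85 = $12037.70.
Less the $4200 deductible: $12037.70 − $4200 = $7837.70.
$7837.70 is within the $22300 limit, so the insurer pays $7837.70.
The driver bears the rest of the original loss: $14162 − $7837.70 = $6324.30.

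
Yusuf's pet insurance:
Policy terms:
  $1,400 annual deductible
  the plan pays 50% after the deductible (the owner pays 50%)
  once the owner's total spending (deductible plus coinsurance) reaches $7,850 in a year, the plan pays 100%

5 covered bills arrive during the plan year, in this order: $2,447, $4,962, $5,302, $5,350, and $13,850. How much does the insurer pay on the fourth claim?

#1 ($2,447): $1,400 to deductible, leaving $1,047; owner's 50% is $523.50. Cost to owner: $1,923.50. OOP to date $1,923.50. Insurer: $2,447 − $1,923.50 = $523.50.
#2 ($4,962): deductible met; 50% of $4,962 = $2,481. Owner owes $2,481 (running OOP $4,404.50). Plan pays $4,962 − $2,481 = $2,481.
#3 ($5,302): deductible met; 50% of $5,302 = $2,651. Owner owes $2,651 (running OOP $7,055.50). Insurer: $5,302 − $2,651 = $2,651.
#4 ($5,350): deductible already satisfied, so owner's share is 50% × $5,350 = $2,675. Adding that to $7,055.50 gives $9,730.50, past the $7,850 cap; owner pays only $7,850 − $7,055.50 = $794.50. Insurer: $5,350 − $794.50 = $4,555.50.

$4,555.50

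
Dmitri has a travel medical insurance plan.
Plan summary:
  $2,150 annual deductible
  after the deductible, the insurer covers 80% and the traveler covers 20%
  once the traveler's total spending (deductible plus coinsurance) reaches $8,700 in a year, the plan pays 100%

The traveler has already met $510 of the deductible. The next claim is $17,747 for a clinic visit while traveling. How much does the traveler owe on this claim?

Deductible still to meet: $2,150 − $510 = $1,640.
After the $1,640 deductible portion, $17,747 − $1,640 = $16,107 is subject to coinsurance.
Traveler's 20% share of $16,107 is $3,221.40.
Traveler responsibility before any cap: $1,640 + $3,221.40 = $4,861.40.
Year-to-date out-of-pocket becomes $510 + $4,861.40 = $5,371.40, still under the $8,700 maximum, so no cap applies.

$4,861.40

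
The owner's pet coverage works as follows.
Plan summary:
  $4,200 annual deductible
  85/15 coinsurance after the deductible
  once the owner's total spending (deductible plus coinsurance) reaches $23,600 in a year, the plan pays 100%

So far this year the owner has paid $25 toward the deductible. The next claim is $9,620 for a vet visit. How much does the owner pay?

$4,991.75

$25 of the $4,200 deductible is already met, leaving $4,175.
The remaining $5,445 (= $9,620 − $4,175) moves to coinsurance.
15% of $5,445 = $816.75 falls to the owner.
Owner responsibility before any cap: $4,175 + $816.75 = $4,991.75.
Total out-of-pocket so far would be $25 + $4,991.75 = $5,016.75, below the $23,600 cap — no reduction.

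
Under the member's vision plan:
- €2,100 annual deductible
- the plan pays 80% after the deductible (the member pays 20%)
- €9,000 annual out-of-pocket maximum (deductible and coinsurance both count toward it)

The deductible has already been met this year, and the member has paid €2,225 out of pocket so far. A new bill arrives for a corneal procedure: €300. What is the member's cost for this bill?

The deductible is already satisfied, so the full bill goes to coinsurance.
20% of €300 = €60 falls to the member.
Total out-of-pocket so far would be €2,225 + €60 = €2,285, below the €9,000 cap — no reduction.

€60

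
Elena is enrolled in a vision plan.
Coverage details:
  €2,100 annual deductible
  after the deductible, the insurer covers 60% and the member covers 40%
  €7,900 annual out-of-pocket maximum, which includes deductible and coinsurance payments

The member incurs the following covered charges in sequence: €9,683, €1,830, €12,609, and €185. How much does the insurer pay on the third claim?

Claim 1 (€9,683): €2,100 finishes the deductible; €7,583 goes to coinsurance; coinsurance €7,583 × 40% = €3,033.20. Member pays €5,133.20; OOP now €5,133.20. Plan pays €9,683 − €5,133.20 = €4,549.80.
Claim 2 (€1,830): deductible already satisfied, so member's share is 40% × €1,830 = €732. Cost to member: €732. OOP to date €5,865.20. Plan pays €1,830 − €732 = €1,098.
Claim 3 (€12,609): 40% coinsurance on €12,609 = €5,043.60. OOP would hit €10,908.80 > €7,900, so the cap limits the member to €7,900 − €5,865.20 = €2,034.80. Insurer: €12,609 − €2,034.80 = €10,574.20.

€10,574.20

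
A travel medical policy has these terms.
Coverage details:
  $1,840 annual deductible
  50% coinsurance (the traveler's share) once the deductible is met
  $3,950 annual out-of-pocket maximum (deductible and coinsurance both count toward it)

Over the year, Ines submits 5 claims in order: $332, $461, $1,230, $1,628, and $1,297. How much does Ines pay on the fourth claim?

Bill 1, $332: all of it applies to the deductible. Traveler pays $332; OOP now $332.
Bill 2, $461: entire amount goes to the deductible. Traveler pays $461; OOP now $793.
Bill 3, $1,230: $1,047 finishes the deductible; $183 goes to coinsurance; 50% of $183 = $91.50. Traveler pays $1,138.50; OOP now $1,931.50.
Bill 4, $1,628: deductible already satisfied, so traveler's share is 50% × $1,628 = $814. Traveler pays $814; OOP now $2,745.50.

$814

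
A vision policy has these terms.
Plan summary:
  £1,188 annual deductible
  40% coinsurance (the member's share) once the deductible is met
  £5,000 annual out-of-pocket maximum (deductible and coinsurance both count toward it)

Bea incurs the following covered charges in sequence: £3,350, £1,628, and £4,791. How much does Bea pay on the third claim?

£1,916.40

Claim 1 — £3,350: £1,188 to deductible, leaving £2,162; coinsurance £2,162 × 40% = £864.80. Cost to member: £2,052.80. OOP to date £2,052.80.
Claim 2 — £1,628: deductible met; 40% of £1,628 = £651.20. Cost to member: £651.20. OOP to date £2,704.
Claim 3 — £4,791: deductible met; 40% of £4,791 = £1,916.40. Cost to member: £1,916.40. OOP to date £4,620.40.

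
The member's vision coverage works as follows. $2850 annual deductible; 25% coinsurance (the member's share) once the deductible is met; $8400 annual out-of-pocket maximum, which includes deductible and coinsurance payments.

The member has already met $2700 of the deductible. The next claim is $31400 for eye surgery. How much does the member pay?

$5700

$2700 of the $2850 deductible is already met, leaving $150.
That leaves $31400 − $150 = $31250 for coinsurance.
Member's 25% share of $31250 is $7812.50.
That puts the member's cost at $150 + $7812.50 = $7962.50 before any cap.
That would bring total out-of-pocket to $10662.50, past the $8400 cap. The member is capped at $8400 − $2700 = $5700 on this claim.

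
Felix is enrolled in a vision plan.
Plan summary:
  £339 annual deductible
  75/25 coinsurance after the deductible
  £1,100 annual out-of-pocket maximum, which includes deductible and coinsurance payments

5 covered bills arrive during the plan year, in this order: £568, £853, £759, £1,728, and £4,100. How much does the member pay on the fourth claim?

£300.75

Claim 1 — £568: £339 finishes the deductible; £229 goes to coinsurance; member's 25% is £57.25. Member pays £396.25; OOP now £396.25.
Claim 2 — £853: 25% coinsurance on £853 = £213.25. Cost to member: £213.25. OOP to date £609.50.
Claim 3 — £759: deductible met; 25% of £759 = £189.75. Cost to member: £189.75. OOP to date £799.25.
Claim 4 — £1,728: deductible met; 25% of £1,728 = £432. Adding that to £799.25 gives £1,231.25, past the £1,100 cap; member pays only £1,100 − £799.25 = £300.75.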